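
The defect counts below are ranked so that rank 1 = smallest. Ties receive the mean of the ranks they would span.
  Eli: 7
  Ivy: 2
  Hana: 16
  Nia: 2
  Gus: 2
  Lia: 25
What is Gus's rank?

2

Sorted (ascending): 2, 2, 2, 7, 16, 25
The 3 values of 2 occupy positions 1–3 → average rank 2.
Gus has value 2 → rank 2.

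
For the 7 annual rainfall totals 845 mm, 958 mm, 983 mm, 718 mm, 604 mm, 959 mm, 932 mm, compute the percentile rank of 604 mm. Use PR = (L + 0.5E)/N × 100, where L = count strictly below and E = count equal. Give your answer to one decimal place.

N = 7.
Strictly below 604: 0. Equal to 604: 1.
PR = (0 + 0.5·1)/7 × 100 = 7.1

7.1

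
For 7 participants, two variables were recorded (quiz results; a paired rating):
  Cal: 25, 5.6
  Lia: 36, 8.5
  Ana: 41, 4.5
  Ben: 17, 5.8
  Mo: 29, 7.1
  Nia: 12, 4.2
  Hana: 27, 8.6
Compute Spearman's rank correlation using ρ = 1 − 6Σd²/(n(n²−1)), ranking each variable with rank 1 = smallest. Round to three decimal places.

0.321

Ranks of variable 1: 3, 6, 7, 2, 5, 1, 4
Ranks of variable 2: 3, 6, 2, 4, 5, 1, 7
d = r₁ − r₂: 0, 0, 5, -2, 0, 0, -3
d²: 0, 0, 25, 4, 0, 0, 9; Σd² = 38
ρ = 1 − 6·38/(7·48) = 1 − 228/336 = 0.321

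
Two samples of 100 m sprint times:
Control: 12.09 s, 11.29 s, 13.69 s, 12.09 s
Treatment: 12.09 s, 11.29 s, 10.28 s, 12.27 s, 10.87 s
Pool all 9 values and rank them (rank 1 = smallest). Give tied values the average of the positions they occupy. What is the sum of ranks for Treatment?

Sorted (ascending): 10.28, 10.87, 11.29, 11.29, 12.09, 12.09, 12.09, 12.27, 13.69
The 2 values of 11.29 occupy positions 3–4 → average rank (3+4)/2 = 3.5.
The 3 values of 12.09 occupy positions 5–7 → average rank 6.
Treatment values → pooled ranks: 12.09→6, 11.29→3.5, 10.28→1, 12.27→8, 10.87→2
Rank sum = 6 + 3.5 + 1 + 8 + 2 = 20.5

20.5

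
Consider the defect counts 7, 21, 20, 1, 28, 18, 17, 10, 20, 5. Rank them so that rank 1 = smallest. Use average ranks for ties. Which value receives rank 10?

28

Sorted (ascending): 1, 5, 7, 10, 17, 18, 20, 20, 21, 28
The 2 values of 20 occupy positions 7–8 → average rank (7+8)/2 = 7.5.
Rank 10 → value 28.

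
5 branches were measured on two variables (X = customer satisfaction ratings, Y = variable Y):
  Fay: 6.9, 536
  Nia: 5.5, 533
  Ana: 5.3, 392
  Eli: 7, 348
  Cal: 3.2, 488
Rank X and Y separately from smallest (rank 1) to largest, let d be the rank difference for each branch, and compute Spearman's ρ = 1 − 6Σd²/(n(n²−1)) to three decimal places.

Ranks of variable 1: 4, 3, 2, 5, 1
Ranks of variable 2: 5, 4, 2, 1, 3
d = r₁ − r₂: -1, -1, 0, 4, -2
d²: 1, 1, 0, 16, 4; Σd² = 22
ρ = 1 − 6·22/(5·24) = 1 − 132/120 = -0.100

-0.100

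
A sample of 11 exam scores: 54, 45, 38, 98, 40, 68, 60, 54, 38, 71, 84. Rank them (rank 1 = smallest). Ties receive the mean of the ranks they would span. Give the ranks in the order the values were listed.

5.5, 4, 1.5, 11, 3, 8, 7, 5.5, 1.5, 9, 10

Sorted (ascending): 38, 38, 40, 45, 54, 54, 60, 68, 71, 84, 98
The 2 values of 38 occupy positions 1–2 → average rank (1+2)/2 = 1.5.
The 2 values of 54 occupy positions 5–6 → average rank (5+6)/2 = 5.5.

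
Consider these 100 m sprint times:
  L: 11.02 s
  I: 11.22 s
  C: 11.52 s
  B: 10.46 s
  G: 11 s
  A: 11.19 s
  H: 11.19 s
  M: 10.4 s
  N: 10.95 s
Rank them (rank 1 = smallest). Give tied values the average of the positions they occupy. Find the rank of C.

Sorted (ascending): 10.4, 10.46, 10.95, 11, 11.02, 11.19, 11.19, 11.22, 11.52
The 2 values of 11.19 occupy positions 6–7 → average rank (6+7)/2 = 6.5.
C has value 11.52 s → rank 9.

9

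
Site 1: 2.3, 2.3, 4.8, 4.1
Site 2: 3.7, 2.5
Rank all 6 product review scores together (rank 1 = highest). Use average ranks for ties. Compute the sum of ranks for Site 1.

Sorted (descending): 4.8, 4.1, 3.7, 2.5, 2.3, 2.3
The 2 values of 2.3 occupy positions 5–6 → average rank (5+6)/2 = 5.5.
Site 1 values → pooled ranks: 2.3→5.5, 2.3→5.5, 4.8→1, 4.1→2
Rank sum = 5.5 + 5.5 + 1 + 2 = 14

14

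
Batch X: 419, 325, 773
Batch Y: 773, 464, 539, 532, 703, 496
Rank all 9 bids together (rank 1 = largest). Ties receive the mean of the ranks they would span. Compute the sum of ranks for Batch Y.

26.5

Sorted (descending): 773, 773, 703, 539, 532, 496, 464, 419, 325
The 2 values of 773 occupy positions 1–2 → average rank (1+2)/2 = 1.5.
Batch Y values → pooled ranks: 773→1.5, 464→7, 539→4, 532→5, 703→3, 496→6
Rank sum = 1.5 + 7 + 4 + 5 + 3 + 6 = 26.5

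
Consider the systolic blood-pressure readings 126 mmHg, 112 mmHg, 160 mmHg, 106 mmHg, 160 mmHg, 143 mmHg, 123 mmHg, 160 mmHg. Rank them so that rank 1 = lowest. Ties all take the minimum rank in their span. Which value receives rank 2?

112

Sorted (ascending): 106, 112, 123, 126, 143, 160, 160, 160
The 3 values of 160 occupy positions 6–8 → each gets rank 6.
Rank 2 → value 112.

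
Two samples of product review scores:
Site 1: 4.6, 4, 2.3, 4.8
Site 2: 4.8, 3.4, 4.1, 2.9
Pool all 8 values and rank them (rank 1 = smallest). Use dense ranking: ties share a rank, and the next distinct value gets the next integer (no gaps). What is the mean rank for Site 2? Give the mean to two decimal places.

4.25

Sorted (ascending): 2.3, 2.9, 3.4, 4, 4.1, 4.6, 4.8, 4.8
The 2 values of 4.8 share dense rank 7.
Remaining distinct values take the next consecutive integers.
Site 2 values → pooled ranks: 4.8→7, 3.4→3, 4.1→5, 2.9→2
Mean rank = (7 + 3 + 5 + 2) / 4 = 4.25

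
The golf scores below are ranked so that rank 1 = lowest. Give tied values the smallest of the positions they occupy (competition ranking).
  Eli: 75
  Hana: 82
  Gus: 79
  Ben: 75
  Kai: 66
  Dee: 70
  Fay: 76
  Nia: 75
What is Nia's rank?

Sorted (ascending): 66, 70, 75, 75, 75, 76, 79, 82
The 3 values of 75 occupy positions 3–5 → each gets rank 3.
Nia has value 75 → rank 3.

3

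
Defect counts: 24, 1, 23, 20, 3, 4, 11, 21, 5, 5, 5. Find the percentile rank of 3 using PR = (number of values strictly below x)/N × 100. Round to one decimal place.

N = 11.
Strictly below 3: 1. Equal to 3: 1.
PR = 1/11 × 100 = 9.1

9.1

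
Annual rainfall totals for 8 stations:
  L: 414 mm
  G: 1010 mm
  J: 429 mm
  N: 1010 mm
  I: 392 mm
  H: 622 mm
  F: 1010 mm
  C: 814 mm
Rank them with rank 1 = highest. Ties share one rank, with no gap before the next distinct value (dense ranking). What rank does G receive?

Sorted (descending): 1010, 1010, 1010, 814, 622, 429, 414, 392
The 3 values of 1010 share dense rank 1.
Remaining distinct values take the next consecutive integers.
G has value 1010 mm → rank 1.

1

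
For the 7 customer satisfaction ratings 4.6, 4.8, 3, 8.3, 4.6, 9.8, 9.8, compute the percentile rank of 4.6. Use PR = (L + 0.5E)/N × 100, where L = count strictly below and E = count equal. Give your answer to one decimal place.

28.6

N = 7.
Strictly below 4.6: 1. Equal to 4.6: 2.
PR = (1 + 0.5·2)/7 × 100 = 28.6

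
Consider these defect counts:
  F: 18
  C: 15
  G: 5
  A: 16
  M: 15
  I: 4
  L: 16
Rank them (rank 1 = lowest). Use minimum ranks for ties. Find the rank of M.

3

Sorted (ascending): 4, 5, 15, 15, 16, 16, 18
The 2 values of 15 occupy positions 3–4 → each gets rank 3.
The 2 values of 16 occupy positions 5–6 → each gets rank 5.
M has value 15 → rank 3.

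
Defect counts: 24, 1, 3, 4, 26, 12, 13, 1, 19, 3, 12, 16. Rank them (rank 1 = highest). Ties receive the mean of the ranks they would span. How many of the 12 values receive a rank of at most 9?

8

Sorted (descending): 26, 24, 19, 16, 13, 12, 12, 4, 3, 3, 1, 1
The 2 values of 12 occupy positions 6–7 → average rank (6+7)/2 = 6.5.
The 2 values of 3 occupy positions 9–10 → average rank (9+10)/2 = 9.5.
The 2 values of 1 occupy positions 11–12 → average rank (11+12)/2 = 11.5.
Ranks ≤ 9: {1, 2, 3, 4, 5, 6.5, 6.5, 8} → 8 values.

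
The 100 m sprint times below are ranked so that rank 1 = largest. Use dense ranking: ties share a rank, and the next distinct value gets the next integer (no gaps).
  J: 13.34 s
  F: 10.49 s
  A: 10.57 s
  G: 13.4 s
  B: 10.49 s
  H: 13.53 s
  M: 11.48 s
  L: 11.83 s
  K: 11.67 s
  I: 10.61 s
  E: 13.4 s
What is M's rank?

6

Sorted (descending): 13.53, 13.4, 13.4, 13.34, 11.83, 11.67, 11.48, 10.61, 10.57, 10.49, 10.49
The 2 values of 13.4 share dense rank 2.
The 2 values of 10.49 share dense rank 9.
Remaining distinct values take the next consecutive integers.
M has value 11.48 s → rank 6.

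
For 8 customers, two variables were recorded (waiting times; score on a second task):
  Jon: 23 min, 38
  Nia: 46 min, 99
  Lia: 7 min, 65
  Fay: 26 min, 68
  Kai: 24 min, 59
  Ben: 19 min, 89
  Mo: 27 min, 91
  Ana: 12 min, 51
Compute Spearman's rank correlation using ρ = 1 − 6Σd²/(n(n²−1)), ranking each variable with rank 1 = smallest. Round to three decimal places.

Ranks of variable 1: 4, 8, 1, 6, 5, 3, 7, 2
Ranks of variable 2: 1, 8, 4, 5, 3, 6, 7, 2
d = r₁ − r₂: 3, 0, -3, 1, 2, -3, 0, 0
d²: 9, 0, 9, 1, 4, 9, 0, 0; Σd² = 32
ρ = 1 − 6·32/(8·63) = 1 − 192/504 = 0.619

0.619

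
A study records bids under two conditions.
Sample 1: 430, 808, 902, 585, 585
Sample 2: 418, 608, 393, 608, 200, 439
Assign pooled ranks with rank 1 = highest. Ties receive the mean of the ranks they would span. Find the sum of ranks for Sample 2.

44

Sorted (descending): 902, 808, 608, 608, 585, 585, 439, 430, 418, 393, 200
The 2 values of 608 occupy positions 3–4 → average rank (3+4)/2 = 3.5.
The 2 values of 585 occupy positions 5–6 → average rank (5+6)/2 = 5.5.
Sample 2 values → pooled ranks: 418→9, 608→3.5, 393→10, 608→3.5, 200→11, 439→7
Rank sum = 9 + 3.5 + 10 + 3.5 + 11 + 7 = 44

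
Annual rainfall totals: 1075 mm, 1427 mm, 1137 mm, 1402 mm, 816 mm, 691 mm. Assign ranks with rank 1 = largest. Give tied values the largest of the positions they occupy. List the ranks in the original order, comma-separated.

4, 1, 3, 2, 5, 6

Sorted (descending): 1427, 1402, 1137, 1075, 816, 691
No ties — each value takes its position as its rank.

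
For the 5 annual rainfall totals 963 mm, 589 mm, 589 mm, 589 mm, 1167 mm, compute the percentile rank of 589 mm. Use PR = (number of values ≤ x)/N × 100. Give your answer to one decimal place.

60.0

N = 5.
Strictly below 589: 0. Equal to 589: 3.
PR = 3/5 × 100 = 60.0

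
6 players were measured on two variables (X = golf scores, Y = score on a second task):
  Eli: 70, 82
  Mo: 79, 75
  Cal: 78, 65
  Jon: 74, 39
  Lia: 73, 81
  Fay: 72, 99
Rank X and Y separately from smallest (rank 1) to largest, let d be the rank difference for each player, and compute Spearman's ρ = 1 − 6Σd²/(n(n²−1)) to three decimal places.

Ranks of variable 1: 1, 6, 5, 4, 3, 2
Ranks of variable 2: 5, 3, 2, 1, 4, 6
d = r₁ − r₂: -4, 3, 3, 3, -1, -4
d²: 16, 9, 9, 9, 1, 16; Σd² = 60
ρ = 1 − 6·60/(6·35) = 1 − 360/210 = -0.714

-0.714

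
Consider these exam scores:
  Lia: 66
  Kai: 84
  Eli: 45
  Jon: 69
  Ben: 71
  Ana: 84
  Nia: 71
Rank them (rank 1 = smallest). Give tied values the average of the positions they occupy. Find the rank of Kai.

Sorted (ascending): 45, 66, 69, 71, 71, 84, 84
The 2 values of 71 occupy positions 4–5 → average rank (4+5)/2 = 4.5.
The 2 values of 84 occupy positions 6–7 → average rank (6+7)/2 = 6.5.
Kai has value 84 → rank 6.5.

6.5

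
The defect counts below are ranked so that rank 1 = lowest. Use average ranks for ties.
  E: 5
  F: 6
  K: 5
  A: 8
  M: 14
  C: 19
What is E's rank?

1.5

Sorted (ascending): 5, 5, 6, 8, 14, 19
The 2 values of 5 occupy positions 1–2 → average rank (1+2)/2 = 1.5.
E has value 5 → rank 1.5.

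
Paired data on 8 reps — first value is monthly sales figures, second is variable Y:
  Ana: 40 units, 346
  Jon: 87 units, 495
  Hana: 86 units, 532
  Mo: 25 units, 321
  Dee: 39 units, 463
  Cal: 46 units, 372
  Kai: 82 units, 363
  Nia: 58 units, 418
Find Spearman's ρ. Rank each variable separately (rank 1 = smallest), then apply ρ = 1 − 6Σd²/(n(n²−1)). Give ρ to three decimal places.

0.667

Ranks of variable 1: 3, 8, 7, 1, 2, 4, 6, 5
Ranks of variable 2: 2, 7, 8, 1, 6, 4, 3, 5
d = r₁ − r₂: 1, 1, -1, 0, -4, 0, 3, 0
d²: 1, 1, 1, 0, 16, 0, 9, 0; Σd² = 28
ρ = 1 − 6·28/(8·63) = 1 − 168/504 = 0.667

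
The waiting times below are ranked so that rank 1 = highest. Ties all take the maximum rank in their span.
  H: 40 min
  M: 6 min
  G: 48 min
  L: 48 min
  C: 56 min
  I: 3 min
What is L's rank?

3

Sorted (descending): 56, 48, 48, 40, 6, 3
The 2 values of 48 occupy positions 2–3 → each gets rank 3.
L has value 48 min → rank 3.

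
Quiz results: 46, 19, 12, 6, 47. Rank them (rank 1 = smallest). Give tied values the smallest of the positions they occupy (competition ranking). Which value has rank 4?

Sorted (ascending): 6, 12, 19, 46, 47
No ties — each value takes its position as its rank.
Rank 4 → value 46.

46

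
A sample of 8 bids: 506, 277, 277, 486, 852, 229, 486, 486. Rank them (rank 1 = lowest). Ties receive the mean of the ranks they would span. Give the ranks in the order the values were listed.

Sorted (ascending): 229, 277, 277, 486, 486, 486, 506, 852
The 2 values of 277 occupy positions 2–3 → average rank (2+3)/2 = 2.5.
The 3 values of 486 occupy positions 4–6 → average rank 5.

7, 2.5, 2.5, 5, 8, 1, 5, 5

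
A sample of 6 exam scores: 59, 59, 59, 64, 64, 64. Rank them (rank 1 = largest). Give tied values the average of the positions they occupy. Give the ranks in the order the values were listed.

5, 5, 5, 2, 2, 2

Sorted (descending): 64, 64, 64, 59, 59, 59
The 3 values of 64 occupy positions 1–3 → average rank 2.
The 3 values of 59 occupy positions 4–6 → average rank 5.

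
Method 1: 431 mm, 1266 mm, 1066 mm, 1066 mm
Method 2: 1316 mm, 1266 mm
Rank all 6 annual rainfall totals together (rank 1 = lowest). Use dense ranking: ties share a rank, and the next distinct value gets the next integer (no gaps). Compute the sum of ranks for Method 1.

Sorted (ascending): 431, 1066, 1066, 1266, 1266, 1316
The 2 values of 1066 share dense rank 2.
The 2 values of 1266 share dense rank 3.
Remaining distinct values take the next consecutive integers.
Method 1 values → pooled ranks: 431→1, 1266→3, 1066→2, 1066→2
Rank sum = 1 + 3 + 2 + 2 = 8

8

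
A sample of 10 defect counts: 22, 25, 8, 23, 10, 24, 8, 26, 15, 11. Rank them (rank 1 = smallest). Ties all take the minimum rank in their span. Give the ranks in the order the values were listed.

6, 9, 1, 7, 3, 8, 1, 10, 5, 4

Sorted (ascending): 8, 8, 10, 11, 15, 22, 23, 24, 25, 26
The 2 values of 8 occupy positions 1–2 → each gets rank 1.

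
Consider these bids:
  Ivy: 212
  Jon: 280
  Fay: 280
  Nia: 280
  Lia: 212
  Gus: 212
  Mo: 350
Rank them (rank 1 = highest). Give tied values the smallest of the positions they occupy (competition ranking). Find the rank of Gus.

5

Sorted (descending): 350, 280, 280, 280, 212, 212, 212
The 3 values of 280 occupy positions 2–4 → each gets rank 2.
The 3 values of 212 occupy positions 5–7 → each gets rank 5.
Gus has value 212 → rank 5.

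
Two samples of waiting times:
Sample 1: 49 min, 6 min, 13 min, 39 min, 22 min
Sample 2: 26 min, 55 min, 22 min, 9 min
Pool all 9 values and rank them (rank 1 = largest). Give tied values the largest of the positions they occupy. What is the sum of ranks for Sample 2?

Sorted (descending): 55, 49, 39, 26, 22, 22, 13, 9, 6
The 2 values of 22 occupy positions 5–6 → each gets rank 6.
Sample 2 values → pooled ranks: 26→4, 55→1, 22→6, 9→8
Rank sum = 4 + 1 + 6 + 8 = 19

19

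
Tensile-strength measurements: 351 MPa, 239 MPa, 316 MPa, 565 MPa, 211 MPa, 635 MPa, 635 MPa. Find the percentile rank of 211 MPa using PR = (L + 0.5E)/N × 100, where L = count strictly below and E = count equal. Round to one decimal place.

7.1

N = 7.
Strictly below 211: 0. Equal to 211: 1.
PR = (0 + 0.5·1)/7 × 100 = 7.1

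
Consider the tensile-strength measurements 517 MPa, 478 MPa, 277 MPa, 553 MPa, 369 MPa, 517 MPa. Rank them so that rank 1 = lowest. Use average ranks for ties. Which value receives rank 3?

478

Sorted (ascending): 277, 369, 478, 517, 517, 553
The 2 values of 517 occupy positions 4–5 → average rank (4+5)/2 = 4.5.
Rank 3 → value 478.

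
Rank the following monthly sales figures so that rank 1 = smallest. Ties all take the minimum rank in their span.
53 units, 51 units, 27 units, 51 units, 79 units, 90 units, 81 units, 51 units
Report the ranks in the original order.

5, 2, 1, 2, 6, 8, 7, 2

Sorted (ascending): 27, 51, 51, 51, 53, 79, 81, 90
The 3 values of 51 occupy positions 2–4 → each gets rank 2.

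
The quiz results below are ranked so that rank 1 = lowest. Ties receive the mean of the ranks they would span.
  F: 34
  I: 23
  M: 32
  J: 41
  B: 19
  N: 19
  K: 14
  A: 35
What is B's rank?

2.5

Sorted (ascending): 14, 19, 19, 23, 32, 34, 35, 41
The 2 values of 19 occupy positions 2–3 → average rank (2+3)/2 = 2.5.
B has value 19 → rank 2.5.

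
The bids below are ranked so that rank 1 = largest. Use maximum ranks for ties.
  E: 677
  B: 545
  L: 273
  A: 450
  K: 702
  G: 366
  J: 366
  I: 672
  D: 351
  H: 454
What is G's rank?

8

Sorted (descending): 702, 677, 672, 545, 454, 450, 366, 366, 351, 273
The 2 values of 366 occupy positions 7–8 → each gets rank 8.
G has value 366 → rank 8.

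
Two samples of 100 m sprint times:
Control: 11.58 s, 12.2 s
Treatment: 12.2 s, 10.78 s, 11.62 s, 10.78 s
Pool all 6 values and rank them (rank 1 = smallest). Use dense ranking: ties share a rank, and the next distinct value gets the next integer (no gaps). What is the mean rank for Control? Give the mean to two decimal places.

3.00

Sorted (ascending): 10.78, 10.78, 11.58, 11.62, 12.2, 12.2
The 2 values of 10.78 share dense rank 1.
The 2 values of 12.2 share dense rank 4.
Remaining distinct values take the next consecutive integers.
Control values → pooled ranks: 11.58→2, 12.2→4
Mean rank = (2 + 4) / 2 = 3.00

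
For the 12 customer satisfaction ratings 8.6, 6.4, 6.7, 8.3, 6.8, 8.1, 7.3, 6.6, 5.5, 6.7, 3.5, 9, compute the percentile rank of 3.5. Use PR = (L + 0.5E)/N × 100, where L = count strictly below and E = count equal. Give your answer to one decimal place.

N = 12.
Strictly below 3.5: 0. Equal to 3.5: 1.
PR = (0 + 0.5·1)/12 × 100 = 4.2

4.2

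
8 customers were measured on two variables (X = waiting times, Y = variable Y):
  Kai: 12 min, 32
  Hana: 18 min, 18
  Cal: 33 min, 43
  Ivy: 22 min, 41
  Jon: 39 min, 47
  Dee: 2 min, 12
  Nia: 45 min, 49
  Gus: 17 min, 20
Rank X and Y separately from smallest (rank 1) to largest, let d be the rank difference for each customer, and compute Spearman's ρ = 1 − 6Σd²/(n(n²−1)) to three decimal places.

0.905

Ranks of variable 1: 2, 4, 6, 5, 7, 1, 8, 3
Ranks of variable 2: 4, 2, 6, 5, 7, 1, 8, 3
d = r₁ − r₂: -2, 2, 0, 0, 0, 0, 0, 0
d²: 4, 4, 0, 0, 0, 0, 0, 0; Σd² = 8
ρ = 1 − 6·8/(8·63) = 1 − 48/504 = 0.905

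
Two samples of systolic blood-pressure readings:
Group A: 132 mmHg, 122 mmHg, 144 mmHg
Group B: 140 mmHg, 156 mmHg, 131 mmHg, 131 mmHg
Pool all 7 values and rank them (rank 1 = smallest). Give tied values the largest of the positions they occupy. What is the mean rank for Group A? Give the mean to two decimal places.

Sorted (ascending): 122, 131, 131, 132, 140, 144, 156
The 2 values of 131 occupy positions 2–3 → each gets rank 3.
Group A values → pooled ranks: 132→4, 122→1, 144→6
Mean rank = (4 + 1 + 6) / 3 = 3.67

3.67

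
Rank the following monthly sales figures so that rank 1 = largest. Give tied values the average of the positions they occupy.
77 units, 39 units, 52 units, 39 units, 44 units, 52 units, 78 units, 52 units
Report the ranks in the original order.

Sorted (descending): 78, 77, 52, 52, 52, 44, 39, 39
The 3 values of 52 occupy positions 3–5 → average rank 4.
The 2 values of 39 occupy positions 7–8 → average rank (7+8)/2 = 7.5.

2, 7.5, 4, 7.5, 6, 4, 1, 4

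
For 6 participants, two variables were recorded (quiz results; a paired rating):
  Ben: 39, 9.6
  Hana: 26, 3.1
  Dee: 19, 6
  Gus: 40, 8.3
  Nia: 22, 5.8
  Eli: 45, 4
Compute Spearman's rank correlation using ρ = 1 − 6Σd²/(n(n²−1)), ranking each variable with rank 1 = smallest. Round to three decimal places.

0.029

Ranks of variable 1: 4, 3, 1, 5, 2, 6
Ranks of variable 2: 6, 1, 4, 5, 3, 2
d = r₁ − r₂: -2, 2, -3, 0, -1, 4
d²: 4, 4, 9, 0, 1, 16; Σd² = 34
ρ = 1 − 6·34/(6·35) = 1 − 204/210 = 0.029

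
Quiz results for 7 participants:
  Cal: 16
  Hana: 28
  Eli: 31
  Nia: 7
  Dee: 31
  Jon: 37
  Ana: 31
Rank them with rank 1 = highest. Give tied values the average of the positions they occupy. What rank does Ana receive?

3

Sorted (descending): 37, 31, 31, 31, 28, 16, 7
The 3 values of 31 occupy positions 2–4 → average rank 3.
Ana has value 31 → rank 3.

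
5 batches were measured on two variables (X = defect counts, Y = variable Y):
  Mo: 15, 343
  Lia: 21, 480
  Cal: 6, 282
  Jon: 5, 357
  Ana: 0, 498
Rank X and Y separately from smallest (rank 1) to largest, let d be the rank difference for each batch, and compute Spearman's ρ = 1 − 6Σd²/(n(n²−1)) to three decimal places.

Ranks of variable 1: 4, 5, 3, 2, 1
Ranks of variable 2: 2, 4, 1, 3, 5
d = r₁ − r₂: 2, 1, 2, -1, -4
d²: 4, 1, 4, 1, 16; Σd² = 26
ρ = 1 − 6·26/(5·24) = 1 − 156/120 = -0.300

-0.300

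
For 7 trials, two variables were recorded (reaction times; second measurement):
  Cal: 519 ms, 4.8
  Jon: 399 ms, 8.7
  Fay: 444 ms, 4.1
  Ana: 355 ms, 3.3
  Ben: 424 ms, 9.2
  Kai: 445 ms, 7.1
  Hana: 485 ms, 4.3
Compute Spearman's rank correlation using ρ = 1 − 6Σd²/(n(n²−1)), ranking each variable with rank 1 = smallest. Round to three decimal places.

0.036

Ranks of variable 1: 7, 2, 4, 1, 3, 5, 6
Ranks of variable 2: 4, 6, 2, 1, 7, 5, 3
d = r₁ − r₂: 3, -4, 2, 0, -4, 0, 3
d²: 9, 16, 4, 0, 16, 0, 9; Σd² = 54
ρ = 1 − 6·54/(7·48) = 1 − 324/336 = 0.036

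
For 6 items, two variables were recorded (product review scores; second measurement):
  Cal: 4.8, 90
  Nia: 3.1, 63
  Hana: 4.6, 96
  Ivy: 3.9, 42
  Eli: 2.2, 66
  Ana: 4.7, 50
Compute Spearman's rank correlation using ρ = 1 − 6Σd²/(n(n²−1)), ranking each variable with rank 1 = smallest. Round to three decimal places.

0.200

Ranks of variable 1: 6, 2, 4, 3, 1, 5
Ranks of variable 2: 5, 3, 6, 1, 4, 2
d = r₁ − r₂: 1, -1, -2, 2, -3, 3
d²: 1, 1, 4, 4, 9, 9; Σd² = 28
ρ = 1 − 6·28/(6·35) = 1 − 168/210 = 0.200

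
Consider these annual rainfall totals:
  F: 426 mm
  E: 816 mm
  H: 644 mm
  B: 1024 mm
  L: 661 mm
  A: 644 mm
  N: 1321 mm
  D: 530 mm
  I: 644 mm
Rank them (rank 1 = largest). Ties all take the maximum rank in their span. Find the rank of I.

7

Sorted (descending): 1321, 1024, 816, 661, 644, 644, 644, 530, 426
The 3 values of 644 occupy positions 5–7 → each gets rank 7.
I has value 644 mm → rank 7.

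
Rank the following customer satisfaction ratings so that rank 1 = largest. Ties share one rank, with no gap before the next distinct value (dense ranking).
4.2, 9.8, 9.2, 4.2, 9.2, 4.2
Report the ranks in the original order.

Sorted (descending): 9.8, 9.2, 9.2, 4.2, 4.2, 4.2
The 2 values of 9.2 share dense rank 2.
The 3 values of 4.2 share dense rank 3.
Remaining distinct values take the next consecutive integers.

3, 1, 2, 3, 2, 3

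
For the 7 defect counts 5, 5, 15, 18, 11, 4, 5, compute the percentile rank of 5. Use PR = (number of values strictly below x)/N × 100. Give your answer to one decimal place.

N = 7.
Strictly below 5: 1. Equal to 5: 3.
PR = 1/7 × 100 = 14.3

14.3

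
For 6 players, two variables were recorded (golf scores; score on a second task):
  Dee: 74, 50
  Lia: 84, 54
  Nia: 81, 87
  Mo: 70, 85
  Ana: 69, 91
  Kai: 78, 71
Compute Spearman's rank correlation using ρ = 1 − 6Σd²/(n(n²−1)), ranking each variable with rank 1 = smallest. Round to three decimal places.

Ranks of variable 1: 3, 6, 5, 2, 1, 4
Ranks of variable 2: 1, 2, 5, 4, 6, 3
d = r₁ − r₂: 2, 4, 0, -2, -5, 1
d²: 4, 16, 0, 4, 25, 1; Σd² = 50
ρ = 1 − 6·50/(6·35) = 1 − 300/210 = -0.429

-0.429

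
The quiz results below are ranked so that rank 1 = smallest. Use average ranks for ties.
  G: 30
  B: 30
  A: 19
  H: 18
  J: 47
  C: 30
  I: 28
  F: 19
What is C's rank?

Sorted (ascending): 18, 19, 19, 28, 30, 30, 30, 47
The 2 values of 19 occupy positions 2–3 → average rank (2+3)/2 = 2.5.
The 3 values of 30 occupy positions 5–7 → average rank 6.
C has value 30 → rank 6.

6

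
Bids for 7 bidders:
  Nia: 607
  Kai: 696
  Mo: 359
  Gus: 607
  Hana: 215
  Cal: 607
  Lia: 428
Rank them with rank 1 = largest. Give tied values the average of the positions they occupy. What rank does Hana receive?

7

Sorted (descending): 696, 607, 607, 607, 428, 359, 215
The 3 values of 607 occupy positions 2–4 → average rank 3.
Hana has value 215 → rank 7.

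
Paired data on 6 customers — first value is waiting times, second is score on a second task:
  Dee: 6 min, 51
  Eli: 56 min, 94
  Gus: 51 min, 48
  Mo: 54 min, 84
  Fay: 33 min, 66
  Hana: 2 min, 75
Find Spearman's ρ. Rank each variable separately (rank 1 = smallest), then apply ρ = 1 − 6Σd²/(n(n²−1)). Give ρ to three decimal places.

0.486

Ranks of variable 1: 2, 6, 4, 5, 3, 1
Ranks of variable 2: 2, 6, 1, 5, 3, 4
d = r₁ − r₂: 0, 0, 3, 0, 0, -3
d²: 0, 0, 9, 0, 0, 9; Σd² = 18
ρ = 1 − 6·18/(6·35) = 1 − 108/210 = 0.486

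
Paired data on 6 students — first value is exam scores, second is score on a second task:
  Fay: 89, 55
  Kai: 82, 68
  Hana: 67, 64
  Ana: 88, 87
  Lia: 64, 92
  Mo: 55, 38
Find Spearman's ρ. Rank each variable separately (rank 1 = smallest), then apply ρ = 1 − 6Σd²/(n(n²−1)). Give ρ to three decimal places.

Ranks of variable 1: 6, 4, 3, 5, 2, 1
Ranks of variable 2: 2, 4, 3, 5, 6, 1
d = r₁ − r₂: 4, 0, 0, 0, -4, 0
d²: 16, 0, 0, 0, 16, 0; Σd² = 32
ρ = 1 − 6·32/(6·35) = 1 − 192/210 = 0.086

0.086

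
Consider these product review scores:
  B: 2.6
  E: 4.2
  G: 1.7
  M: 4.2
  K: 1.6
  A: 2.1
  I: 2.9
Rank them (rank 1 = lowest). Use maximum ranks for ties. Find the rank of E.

Sorted (ascending): 1.6, 1.7, 2.1, 2.6, 2.9, 4.2, 4.2
The 2 values of 4.2 occupy positions 6–7 → each gets rank 7.
E has value 4.2 → rank 7.

7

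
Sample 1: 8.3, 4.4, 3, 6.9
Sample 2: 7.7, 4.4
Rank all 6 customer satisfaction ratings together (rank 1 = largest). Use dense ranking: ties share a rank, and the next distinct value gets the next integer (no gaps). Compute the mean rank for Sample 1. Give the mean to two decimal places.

Sorted (descending): 8.3, 7.7, 6.9, 4.4, 4.4, 3
The 2 values of 4.4 share dense rank 4.
Remaining distinct values take the next consecutive integers.
Sample 1 values → pooled ranks: 8.3→1, 4.4→4, 3→5, 6.9→3
Mean rank = (1 + 4 + 5 + 3) / 4 = 3.25

3.25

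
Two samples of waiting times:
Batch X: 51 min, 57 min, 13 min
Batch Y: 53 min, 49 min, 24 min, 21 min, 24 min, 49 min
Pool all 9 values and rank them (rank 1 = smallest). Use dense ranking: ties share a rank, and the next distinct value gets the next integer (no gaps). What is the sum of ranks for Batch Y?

Sorted (ascending): 13, 21, 24, 24, 49, 49, 51, 53, 57
The 2 values of 24 share dense rank 3.
The 2 values of 49 share dense rank 4.
Remaining distinct values take the next consecutive integers.
Batch Y values → pooled ranks: 53→6, 49→4, 24→3, 21→2, 24→3, 49→4
Rank sum = 6 + 4 + 3 + 2 + 3 + 4 = 22

22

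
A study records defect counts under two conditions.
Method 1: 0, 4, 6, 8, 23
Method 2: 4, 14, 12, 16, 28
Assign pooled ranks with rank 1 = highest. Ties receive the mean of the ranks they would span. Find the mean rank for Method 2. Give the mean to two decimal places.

4.30

Sorted (descending): 28, 23, 16, 14, 12, 8, 6, 4, 4, 0
The 2 values of 4 occupy positions 8–9 → average rank (8+9)/2 = 8.5.
Method 2 values → pooled ranks: 4→8.5, 14→4, 12→5, 16→3, 28→1
Mean rank = (8.5 + 4 + 5 + 3 + 1) / 5 = 4.30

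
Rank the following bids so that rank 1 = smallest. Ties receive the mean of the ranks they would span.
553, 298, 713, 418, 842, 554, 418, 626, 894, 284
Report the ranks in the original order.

Sorted (ascending): 284, 298, 418, 418, 553, 554, 626, 713, 842, 894
The 2 values of 418 occupy positions 3–4 → average rank (3+4)/2 = 3.5.

5, 2, 8, 3.5, 9, 6, 3.5, 7, 10, 1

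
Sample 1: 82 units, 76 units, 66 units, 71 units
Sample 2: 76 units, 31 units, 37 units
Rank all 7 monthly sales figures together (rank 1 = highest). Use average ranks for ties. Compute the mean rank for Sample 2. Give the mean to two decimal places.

Sorted (descending): 82, 76, 76, 71, 66, 37, 31
The 2 values of 76 occupy positions 2–3 → average rank (2+3)/2 = 2.5.
Sample 2 values → pooled ranks: 76→2.5, 31→7, 37→6
Mean rank = (2.5 + 7 + 6) / 3 = 5.17

5.17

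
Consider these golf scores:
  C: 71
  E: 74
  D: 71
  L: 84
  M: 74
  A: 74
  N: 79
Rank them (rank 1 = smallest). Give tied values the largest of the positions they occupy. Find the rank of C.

Sorted (ascending): 71, 71, 74, 74, 74, 79, 84
The 2 values of 71 occupy positions 1–2 → each gets rank 2.
The 3 values of 74 occupy positions 3–5 → each gets rank 5.
C has value 71 → rank 2.

2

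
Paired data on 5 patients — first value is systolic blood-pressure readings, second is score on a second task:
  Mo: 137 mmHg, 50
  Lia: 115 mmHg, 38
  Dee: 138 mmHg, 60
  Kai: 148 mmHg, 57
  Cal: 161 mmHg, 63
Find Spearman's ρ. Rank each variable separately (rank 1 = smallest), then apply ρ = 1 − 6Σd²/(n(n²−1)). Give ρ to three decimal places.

0.900

Ranks of variable 1: 2, 1, 3, 4, 5
Ranks of variable 2: 2, 1, 4, 3, 5
d = r₁ − r₂: 0, 0, -1, 1, 0
d²: 0, 0, 1, 1, 0; Σd² = 2
ρ = 1 − 6·2/(5·24) = 1 − 12/120 = 0.900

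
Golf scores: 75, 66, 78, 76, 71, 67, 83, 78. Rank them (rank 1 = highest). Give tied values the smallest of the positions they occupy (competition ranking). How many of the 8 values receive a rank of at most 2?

Sorted (descending): 83, 78, 78, 76, 75, 71, 67, 66
The 2 values of 78 occupy positions 2–3 → each gets rank 2.
Ranks ≤ 2: {1, 2, 2} → 3 values.

3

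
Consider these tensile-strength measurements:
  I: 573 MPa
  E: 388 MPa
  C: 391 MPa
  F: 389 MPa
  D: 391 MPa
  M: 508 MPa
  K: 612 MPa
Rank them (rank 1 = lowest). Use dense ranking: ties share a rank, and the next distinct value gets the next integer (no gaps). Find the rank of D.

Sorted (ascending): 388, 389, 391, 391, 508, 573, 612
The 2 values of 391 share dense rank 3.
Remaining distinct values take the next consecutive integers.
D has value 391 MPa → rank 3.

3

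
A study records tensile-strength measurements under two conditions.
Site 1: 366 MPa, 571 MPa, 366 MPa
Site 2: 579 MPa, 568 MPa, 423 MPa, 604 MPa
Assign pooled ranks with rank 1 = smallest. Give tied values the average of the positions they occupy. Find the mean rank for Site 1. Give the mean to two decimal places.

2.67

Sorted (ascending): 366, 366, 423, 568, 571, 579, 604
The 2 values of 366 occupy positions 1–2 → average rank (1+2)/2 = 1.5.
Site 1 values → pooled ranks: 366→1.5, 571→5, 366→1.5
Mean rank = (1.5 + 5 + 1.5) / 3 = 2.67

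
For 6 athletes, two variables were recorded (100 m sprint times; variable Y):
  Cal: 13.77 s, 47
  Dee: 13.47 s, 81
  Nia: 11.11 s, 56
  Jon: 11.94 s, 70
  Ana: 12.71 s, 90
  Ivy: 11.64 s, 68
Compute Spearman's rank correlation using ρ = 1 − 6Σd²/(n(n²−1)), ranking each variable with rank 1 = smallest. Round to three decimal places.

0.086

Ranks of variable 1: 6, 5, 1, 3, 4, 2
Ranks of variable 2: 1, 5, 2, 4, 6, 3
d = r₁ − r₂: 5, 0, -1, -1, -2, -1
d²: 25, 0, 1, 1, 4, 1; Σd² = 32
ρ = 1 − 6·32/(6·35) = 1 − 192/210 = 0.086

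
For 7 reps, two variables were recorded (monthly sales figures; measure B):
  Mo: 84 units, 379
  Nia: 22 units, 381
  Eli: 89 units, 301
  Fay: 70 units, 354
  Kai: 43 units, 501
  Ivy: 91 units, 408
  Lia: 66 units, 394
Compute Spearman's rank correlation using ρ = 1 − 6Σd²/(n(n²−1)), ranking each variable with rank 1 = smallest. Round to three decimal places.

Ranks of variable 1: 5, 1, 6, 4, 2, 7, 3
Ranks of variable 2: 3, 4, 1, 2, 7, 6, 5
d = r₁ − r₂: 2, -3, 5, 2, -5, 1, -2
d²: 4, 9, 25, 4, 25, 1, 4; Σd² = 72
ρ = 1 − 6·72/(7·48) = 1 − 432/336 = -0.286

-0.286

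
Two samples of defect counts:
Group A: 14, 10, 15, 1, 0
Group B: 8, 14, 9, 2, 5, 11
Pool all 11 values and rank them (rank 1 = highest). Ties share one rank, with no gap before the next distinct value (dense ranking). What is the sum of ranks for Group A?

Sorted (descending): 15, 14, 14, 11, 10, 9, 8, 5, 2, 1, 0
The 2 values of 14 share dense rank 2.
Remaining distinct values take the next consecutive integers.
Group A values → pooled ranks: 14→2, 10→4, 15→1, 1→9, 0→10
Rank sum = 2 + 4 + 1 + 9 + 10 = 26

26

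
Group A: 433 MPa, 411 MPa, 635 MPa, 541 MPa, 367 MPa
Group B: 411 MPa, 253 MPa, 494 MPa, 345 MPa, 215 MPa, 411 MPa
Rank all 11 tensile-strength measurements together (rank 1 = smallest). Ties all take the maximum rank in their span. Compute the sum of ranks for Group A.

40

Sorted (ascending): 215, 253, 345, 367, 411, 411, 411, 433, 494, 541, 635
The 3 values of 411 occupy positions 5–7 → each gets rank 7.
Group A values → pooled ranks: 433→8, 411→7, 635→11, 541→10, 367→4
Rank sum = 8 + 7 + 11 + 10 + 4 = 40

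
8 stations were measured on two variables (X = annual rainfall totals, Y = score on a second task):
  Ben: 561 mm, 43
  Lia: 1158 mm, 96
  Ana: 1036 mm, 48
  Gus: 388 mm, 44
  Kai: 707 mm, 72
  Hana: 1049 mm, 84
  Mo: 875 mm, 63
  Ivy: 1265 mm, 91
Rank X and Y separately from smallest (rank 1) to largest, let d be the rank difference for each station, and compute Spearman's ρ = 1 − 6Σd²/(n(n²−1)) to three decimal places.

Ranks of variable 1: 2, 7, 5, 1, 3, 6, 4, 8
Ranks of variable 2: 1, 8, 3, 2, 5, 6, 4, 7
d = r₁ − r₂: 1, -1, 2, -1, -2, 0, 0, 1
d²: 1, 1, 4, 1, 4, 0, 0, 1; Σd² = 12
ρ = 1 − 6·12/(8·63) = 1 − 72/504 = 0.857

0.857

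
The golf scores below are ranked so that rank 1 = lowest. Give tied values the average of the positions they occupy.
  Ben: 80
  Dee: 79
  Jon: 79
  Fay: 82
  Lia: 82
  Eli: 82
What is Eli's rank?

5

Sorted (ascending): 79, 79, 80, 82, 82, 82
The 2 values of 79 occupy positions 1–2 → average rank (1+2)/2 = 1.5.
The 3 values of 82 occupy positions 4–6 → average rank 5.
Eli has value 82 → rank 5.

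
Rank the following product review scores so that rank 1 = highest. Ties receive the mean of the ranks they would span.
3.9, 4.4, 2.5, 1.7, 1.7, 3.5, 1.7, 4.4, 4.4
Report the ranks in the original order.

4, 2, 6, 8, 8, 5, 8, 2, 2

Sorted (descending): 4.4, 4.4, 4.4, 3.9, 3.5, 2.5, 1.7, 1.7, 1.7
The 3 values of 4.4 occupy positions 1–3 → average rank 2.
The 3 values of 1.7 occupy positions 7–9 → average rank 8.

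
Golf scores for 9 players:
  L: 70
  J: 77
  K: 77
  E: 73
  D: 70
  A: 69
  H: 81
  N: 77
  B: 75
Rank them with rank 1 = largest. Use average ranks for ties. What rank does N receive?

Sorted (descending): 81, 77, 77, 77, 75, 73, 70, 70, 69
The 3 values of 77 occupy positions 2–4 → average rank 3.
The 2 values of 70 occupy positions 7–8 → average rank (7+8)/2 = 7.5.
N has value 77 → rank 3.

3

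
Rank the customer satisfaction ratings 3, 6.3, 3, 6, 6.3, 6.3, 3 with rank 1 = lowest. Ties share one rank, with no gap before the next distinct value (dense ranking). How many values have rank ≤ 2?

Sorted (ascending): 3, 3, 3, 6, 6.3, 6.3, 6.3
The 3 values of 3 share dense rank 1.
The 3 values of 6.3 share dense rank 3.
Remaining distinct values take the next consecutive integers.
Ranks ≤ 2: {1, 1, 1, 2} → 4 values.

4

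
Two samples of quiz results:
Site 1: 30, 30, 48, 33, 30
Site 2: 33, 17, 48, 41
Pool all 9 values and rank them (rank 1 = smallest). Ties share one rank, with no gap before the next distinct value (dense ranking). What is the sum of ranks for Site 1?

Sorted (ascending): 17, 30, 30, 30, 33, 33, 41, 48, 48
The 3 values of 30 share dense rank 2.
The 2 values of 33 share dense rank 3.
The 2 values of 48 share dense rank 5.
Remaining distinct values take the next consecutive integers.
Site 1 values → pooled ranks: 30→2, 30→2, 48→5, 33→3, 30→2
Rank sum = 2 + 2 + 5 + 3 + 2 = 14

14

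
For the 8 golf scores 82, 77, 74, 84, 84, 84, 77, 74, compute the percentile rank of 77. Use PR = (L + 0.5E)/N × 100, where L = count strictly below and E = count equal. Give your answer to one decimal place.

N = 8.
Strictly below 77: 2. Equal to 77: 2.
PR = (2 + 0.5·2)/8 × 100 = 37.5

37.5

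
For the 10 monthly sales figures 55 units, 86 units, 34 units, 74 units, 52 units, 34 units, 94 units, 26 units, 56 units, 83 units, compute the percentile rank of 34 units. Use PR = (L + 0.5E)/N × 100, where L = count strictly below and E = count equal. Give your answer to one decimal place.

20.0

N = 10.
Strictly below 34: 1. Equal to 34: 2.
PR = (1 + 0.5·2)/10 × 100 = 20.0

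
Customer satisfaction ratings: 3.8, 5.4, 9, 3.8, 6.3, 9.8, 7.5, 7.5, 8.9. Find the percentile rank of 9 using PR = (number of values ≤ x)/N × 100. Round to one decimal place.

88.9

N = 9.
Strictly below 9: 7. Equal to 9: 1.
PR = 8/9 × 100 = 88.9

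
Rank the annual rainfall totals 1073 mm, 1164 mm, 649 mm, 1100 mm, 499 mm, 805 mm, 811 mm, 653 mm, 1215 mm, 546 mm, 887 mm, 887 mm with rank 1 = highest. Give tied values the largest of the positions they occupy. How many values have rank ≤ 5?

Sorted (descending): 1215, 1164, 1100, 1073, 887, 887, 811, 805, 653, 649, 546, 499
The 2 values of 887 occupy positions 5–6 → each gets rank 6.
Ranks ≤ 5: {1, 2, 3, 4} → 4 values.

4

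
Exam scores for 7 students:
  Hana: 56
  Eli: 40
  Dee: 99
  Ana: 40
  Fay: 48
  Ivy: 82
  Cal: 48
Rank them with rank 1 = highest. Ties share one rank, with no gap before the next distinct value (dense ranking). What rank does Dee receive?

1

Sorted (descending): 99, 82, 56, 48, 48, 40, 40
The 2 values of 48 share dense rank 4.
The 2 values of 40 share dense rank 5.
Remaining distinct values take the next consecutive integers.
Dee has value 99 → rank 1.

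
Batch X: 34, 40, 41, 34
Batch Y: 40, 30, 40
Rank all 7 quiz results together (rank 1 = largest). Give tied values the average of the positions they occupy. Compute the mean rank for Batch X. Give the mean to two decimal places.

3.75

Sorted (descending): 41, 40, 40, 40, 34, 34, 30
The 3 values of 40 occupy positions 2–4 → average rank 3.
The 2 values of 34 occupy positions 5–6 → average rank (5+6)/2 = 5.5.
Batch X values → pooled ranks: 34→5.5, 40→3, 41→1, 34→5.5
Mean rank = (5.5 + 3 + 1 + 5.5) / 4 = 3.75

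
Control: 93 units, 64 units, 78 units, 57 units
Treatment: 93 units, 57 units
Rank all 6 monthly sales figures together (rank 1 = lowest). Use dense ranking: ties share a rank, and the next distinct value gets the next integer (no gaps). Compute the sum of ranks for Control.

10

Sorted (ascending): 57, 57, 64, 78, 93, 93
The 2 values of 57 share dense rank 1.
The 2 values of 93 share dense rank 4.
Remaining distinct values take the next consecutive integers.
Control values → pooled ranks: 93→4, 64→2, 78→3, 57→1
Rank sum = 4 + 2 + 3 + 1 = 10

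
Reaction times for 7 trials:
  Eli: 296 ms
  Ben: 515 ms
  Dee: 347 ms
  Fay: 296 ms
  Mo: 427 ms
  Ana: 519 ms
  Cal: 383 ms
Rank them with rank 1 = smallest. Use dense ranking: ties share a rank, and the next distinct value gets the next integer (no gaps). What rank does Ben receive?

5

Sorted (ascending): 296, 296, 347, 383, 427, 515, 519
The 2 values of 296 share dense rank 1.
Remaining distinct values take the next consecutive integers.
Ben has value 515 ms → rank 5.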